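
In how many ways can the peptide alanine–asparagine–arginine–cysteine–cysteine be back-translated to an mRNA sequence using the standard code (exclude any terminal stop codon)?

192

Ala: 4 codons.
Asn: 2 codons.
Arg: 6 codons.
Cys: 2 codons.
Cys: 2 codons.
4 × 2 × 6 × 2 × 2 = 192.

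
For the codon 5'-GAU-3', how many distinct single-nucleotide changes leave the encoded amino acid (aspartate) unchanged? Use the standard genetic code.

1

Position 1: none → 0 synonymous.
Position 2: none → 0 synonymous.
Position 3: GAC → 1 synonymous.
Total: 0 + 0 + 1 = 1.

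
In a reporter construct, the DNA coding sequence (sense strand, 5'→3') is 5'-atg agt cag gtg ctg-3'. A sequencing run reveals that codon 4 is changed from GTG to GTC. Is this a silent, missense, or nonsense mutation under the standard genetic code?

silent

Position 12 falls in codon 4: GTG → Val.
After the substitution the codon is GTC → Val.
Both encode Val, so the change is synonymous.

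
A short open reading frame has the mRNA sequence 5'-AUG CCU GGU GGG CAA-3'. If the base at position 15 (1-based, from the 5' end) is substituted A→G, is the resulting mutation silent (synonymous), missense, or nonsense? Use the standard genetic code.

Position 15 falls in codon 5: CAA → Gln.
After the substitution the codon is CAG → Gln.
Both encode Gln, so the change is synonymous.

silent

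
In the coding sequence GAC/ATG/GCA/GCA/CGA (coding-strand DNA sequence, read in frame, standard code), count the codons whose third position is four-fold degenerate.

Codon 1 GAC (Asp): third position 2-fold.
Codon 2 ATG (Met): third position 1-fold.
Codon 3 GCA (Ala): third position 4-fold.
Codon 4 GCA (Ala): third position 4-fold.
Codon 5 CGA (Arg): third position 4-fold.
Four-fold degenerate third positions: 3.

3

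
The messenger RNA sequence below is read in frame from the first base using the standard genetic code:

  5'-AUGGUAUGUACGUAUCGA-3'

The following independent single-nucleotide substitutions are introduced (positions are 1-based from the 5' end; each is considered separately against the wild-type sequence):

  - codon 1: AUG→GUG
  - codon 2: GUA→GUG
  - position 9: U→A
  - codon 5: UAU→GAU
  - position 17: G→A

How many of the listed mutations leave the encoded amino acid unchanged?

Codon 1: AUG (Met) → GUG (Val) — missense.
Codon 2: GUA (Val) → GUG (Val) — synonymous.
Codon 3: UGU (Cys) → UGA (Stop) — nonsense.
Codon 5: UAU (Tyr) → GAU (Asp) — missense.
Codon 6: CGA (Arg) → CAA (Gln) — missense.
Synonymous: 1 of 5.

1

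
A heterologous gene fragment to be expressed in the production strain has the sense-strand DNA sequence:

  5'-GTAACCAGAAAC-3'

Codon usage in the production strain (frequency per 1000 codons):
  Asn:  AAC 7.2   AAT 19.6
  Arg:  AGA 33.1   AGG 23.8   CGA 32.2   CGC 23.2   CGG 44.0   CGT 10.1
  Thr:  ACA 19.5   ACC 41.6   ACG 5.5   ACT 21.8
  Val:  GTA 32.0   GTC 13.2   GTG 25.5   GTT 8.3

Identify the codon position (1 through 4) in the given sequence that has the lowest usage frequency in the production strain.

Codon 1 GTA (Val): 32.0 per 1000.
Codon 2 ACC (Thr): 41.6 per 1000.
Codon 3 AGA (Arg): 33.1 per 1000.
Codon 4 AAC (Asn): 7.2 per 1000.
Lowest frequency is 7.2 at codon 4.

4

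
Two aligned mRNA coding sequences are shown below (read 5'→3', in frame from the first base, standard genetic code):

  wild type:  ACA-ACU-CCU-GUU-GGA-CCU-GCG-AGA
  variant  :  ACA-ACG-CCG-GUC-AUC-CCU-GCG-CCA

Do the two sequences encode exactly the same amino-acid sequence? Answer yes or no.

no

Codon 1: ACA Thr / ACA Thr — identical.
Codon 2: ACU Thr / ACG Thr — synonymous.
Codon 3: CCU Pro / CCG Pro — synonymous.
Codon 4: GUU Val / GUC Val — synonymous.
Codon 5: GGA Gly / AUC Ile — nonsynonymous.
Codon 6: CCU Pro / CCU Pro — identical.
Codon 7: GCG Ala / GCG Ala — identical.
Codon 8: AGA Arg / CCA Pro — nonsynonymous.
Nonsynonymous differences: 2 → different protein.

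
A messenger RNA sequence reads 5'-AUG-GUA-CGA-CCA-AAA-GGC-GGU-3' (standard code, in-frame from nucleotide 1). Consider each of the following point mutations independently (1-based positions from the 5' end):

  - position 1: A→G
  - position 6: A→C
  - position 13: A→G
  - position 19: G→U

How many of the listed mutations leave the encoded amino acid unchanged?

1

Codon 1: AUG (Met) → GUG (Val) — missense.
Codon 2: GUA (Val) → GUC (Val) — synonymous.
Codon 5: AAA (Lys) → GAA (Glu) — missense.
Codon 7: GGU (Gly) → UGU (Cys) — missense.
Synonymous: 1 of 4.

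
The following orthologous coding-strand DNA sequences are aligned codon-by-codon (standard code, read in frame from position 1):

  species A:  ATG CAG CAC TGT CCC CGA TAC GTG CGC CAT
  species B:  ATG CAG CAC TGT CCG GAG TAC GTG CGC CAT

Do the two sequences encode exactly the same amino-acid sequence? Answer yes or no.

no

Codon 1: ATG Met / ATG Met — identical.
Codon 2: CAG Gln / CAG Gln — identical.
Codon 3: CAC His / CAC His — identical.
Codon 4: TGT Cys / TGT Cys — identical.
Codon 5: CCC Pro / CCG Pro — synonymous.
Codon 6: CGA Arg / GAG Glu — nonsynonymous.
Codon 7: TAC Tyr / TAC Tyr — identical.
Codon 8: GTG Val / GTG Val — identical.
Codon 9: CGC Arg / CGC Arg — identical.
Codon 10: CAT His / CAT His — identical.
Nonsynonymous differences: 1 → different protein.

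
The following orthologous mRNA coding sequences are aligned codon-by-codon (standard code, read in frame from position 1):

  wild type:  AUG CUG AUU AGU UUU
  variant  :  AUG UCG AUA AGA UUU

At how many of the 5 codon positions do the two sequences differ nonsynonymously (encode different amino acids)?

2

Codon 1: AUG Met / AUG Met — identical.
Codon 2: CUG Leu / UCG Ser — nonsynonymous.
Codon 3: AUU Ile / AUA Ile — synonymous.
Codon 4: AGU Ser / AGA Arg — nonsynonymous.
Codon 5: UUU Phe / UUU Phe — identical.
Nonsynonymous differences: 2.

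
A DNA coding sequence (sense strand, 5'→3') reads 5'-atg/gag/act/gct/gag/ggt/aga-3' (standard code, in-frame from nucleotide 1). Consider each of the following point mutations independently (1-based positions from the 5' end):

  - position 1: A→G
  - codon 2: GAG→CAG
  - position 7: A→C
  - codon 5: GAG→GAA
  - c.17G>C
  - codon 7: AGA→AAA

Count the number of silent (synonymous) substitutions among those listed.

Codon 1: ATG (Met) → GTG (Val) — missense.
Codon 2: GAG (Glu) → CAG (Gln) — missense.
Codon 3: ACT (Thr) → CCT (Pro) — missense.
Codon 5: GAG (Glu) → GAA (Glu) — synonymous.
Codon 6: GGT (Gly) → GCT (Ala) — missense.
Codon 7: AGA (Arg) → AAA (Lys) — missense.
Synonymous: 1 of 6.

1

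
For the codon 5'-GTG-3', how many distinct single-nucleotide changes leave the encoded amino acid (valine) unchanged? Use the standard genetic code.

3

Position 1: none → 0 synonymous.
Position 2: none → 0 synonymous.
Position 3: GTT, GTC, GTA → 3 synonymous.
Total: 0 + 0 + 3 = 3.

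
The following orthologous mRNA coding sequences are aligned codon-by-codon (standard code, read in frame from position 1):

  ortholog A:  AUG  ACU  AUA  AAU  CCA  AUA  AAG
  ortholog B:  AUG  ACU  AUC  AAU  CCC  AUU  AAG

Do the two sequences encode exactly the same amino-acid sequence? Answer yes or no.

yes

Codon 1: AUG Met / AUG Met — identical.
Codon 2: ACU Thr / ACU Thr — identical.
Codon 3: AUA Ile / AUC Ile — synonymous.
Codon 4: AAU Asn / AAU Asn — identical.
Codon 5: CCA Pro / CCC Pro — synonymous.
Codon 6: AUA Ile / AUU Ile — synonymous.
Codon 7: AAG Lys / AAG Lys — identical.
Nonsynonymous differences: 0 → same protein.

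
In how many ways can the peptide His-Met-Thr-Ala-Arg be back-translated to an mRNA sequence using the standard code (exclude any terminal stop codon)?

His: 2 codons.
Met: 1 codon.
Thr: 4 codons.
Ala: 4 codons.
Arg: 6 codons.
2 × 1 × 4 × 4 × 6 = 192.

192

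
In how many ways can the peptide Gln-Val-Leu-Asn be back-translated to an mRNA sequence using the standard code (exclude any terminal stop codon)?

Gln: 2 codons.
Val: 4 codons.
Leu: 6 codons.
Asn: 2 codons.
2 × 4 × 6 × 2 = 96.

96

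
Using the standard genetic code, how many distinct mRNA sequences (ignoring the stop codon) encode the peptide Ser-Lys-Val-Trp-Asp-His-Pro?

Ser: 6 codons.
Lys: 2 codons.
Val: 4 codons.
Trp: 1 codon.
Asp: 2 codons.
His: 2 codons.
Pro: 4 codons.
6 × 2 × 4 × 1 × 2 × 2 × 4 = 768.

768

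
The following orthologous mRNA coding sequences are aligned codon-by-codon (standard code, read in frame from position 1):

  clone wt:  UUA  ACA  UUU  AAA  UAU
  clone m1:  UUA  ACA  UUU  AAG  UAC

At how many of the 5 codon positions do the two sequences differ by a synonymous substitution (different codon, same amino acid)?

2

Codon 1: UUA Leu / UUA Leu — identical.
Codon 2: ACA Thr / ACA Thr — identical.
Codon 3: UUU Phe / UUU Phe — identical.
Codon 4: AAA Lys / AAG Lys — synonymous.
Codon 5: UAU Tyr / UAC Tyr — synonymous.
Synonymous differences: 2.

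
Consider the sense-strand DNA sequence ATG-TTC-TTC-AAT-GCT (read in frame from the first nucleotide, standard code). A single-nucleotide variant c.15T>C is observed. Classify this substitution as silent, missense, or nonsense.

silent

Position 15 falls in codon 5: GCT → Ala.
After the substitution the codon is GCC → Ala.
Both encode Ala, so the change is synonymous.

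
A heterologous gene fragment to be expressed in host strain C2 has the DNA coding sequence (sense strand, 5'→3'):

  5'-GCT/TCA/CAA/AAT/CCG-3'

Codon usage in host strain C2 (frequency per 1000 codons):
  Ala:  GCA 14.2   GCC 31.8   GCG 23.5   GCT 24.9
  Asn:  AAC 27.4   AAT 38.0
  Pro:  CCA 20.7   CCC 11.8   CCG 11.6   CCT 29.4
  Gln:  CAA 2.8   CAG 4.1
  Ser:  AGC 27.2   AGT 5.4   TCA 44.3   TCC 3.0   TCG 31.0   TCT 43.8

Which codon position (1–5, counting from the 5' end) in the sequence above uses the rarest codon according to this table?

3

Codon 1 GCT (Ala): 24.9 per 1000.
Codon 2 TCA (Ser): 44.3 per 1000.
Codon 3 CAA (Gln): 2.8 per 1000.
Codon 4 AAT (Asn): 38.0 per 1000.
Codon 5 CCG (Pro): 11.6 per 1000.
Lowest frequency is 2.8 at codon 3.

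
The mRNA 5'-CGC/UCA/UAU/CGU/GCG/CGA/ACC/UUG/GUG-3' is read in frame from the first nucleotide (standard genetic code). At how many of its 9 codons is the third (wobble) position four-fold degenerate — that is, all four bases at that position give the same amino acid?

Codon 1 CGC (Arg): third position 4-fold.
Codon 2 UCA (Ser): third position 4-fold.
Codon 3 UAU (Tyr): third position 2-fold.
Codon 4 CGU (Arg): third position 4-fold.
Codon 5 GCG (Ala): third position 4-fold.
Codon 6 CGA (Arg): third position 4-fold.
Codon 7 ACC (Thr): third position 4-fold.
Codon 8 UUG (Leu): third position 2-fold.
Codon 9 GUG (Val): third position 4-fold.
Four-fold degenerate third positions: 7.

7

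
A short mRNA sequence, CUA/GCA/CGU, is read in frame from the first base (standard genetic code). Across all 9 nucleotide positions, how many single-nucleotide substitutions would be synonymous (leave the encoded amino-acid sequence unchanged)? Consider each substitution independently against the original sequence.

Codon 1 (CUA, Leu): 4 synonymous substitutions.
Codon 2 (GCA, Ala): 3 synonymous substitutions.
Codon 3 (CGU, Arg): 3 synonymous substitutions.
Total: 4 + 3 + 3 = 10.

10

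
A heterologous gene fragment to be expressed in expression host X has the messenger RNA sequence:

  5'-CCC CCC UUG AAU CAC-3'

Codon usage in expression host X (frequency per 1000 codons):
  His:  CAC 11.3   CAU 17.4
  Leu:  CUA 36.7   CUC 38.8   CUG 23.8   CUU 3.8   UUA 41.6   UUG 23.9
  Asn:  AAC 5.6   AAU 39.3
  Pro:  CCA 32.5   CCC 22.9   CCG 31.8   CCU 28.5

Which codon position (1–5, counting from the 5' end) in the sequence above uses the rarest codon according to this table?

Codon 1 CCC (Pro): 22.9 per 1000.
Codon 2 CCC (Pro): 22.9 per 1000.
Codon 3 UUG (Leu): 23.9 per 1000.
Codon 4 AAU (Asn): 39.3 per 1000.
Codon 5 CAC (His): 11.3 per 1000.
Lowest frequency is 11.3 at codon 5.

5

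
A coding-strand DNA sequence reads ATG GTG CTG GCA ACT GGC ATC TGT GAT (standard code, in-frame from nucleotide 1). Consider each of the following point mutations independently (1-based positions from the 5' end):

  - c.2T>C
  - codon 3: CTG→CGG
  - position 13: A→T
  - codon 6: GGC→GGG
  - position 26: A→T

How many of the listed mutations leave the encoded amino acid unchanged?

1

Codon 1: ATG (Met) → ACG (Thr) — missense.
Codon 3: CTG (Leu) → CGG (Arg) — missense.
Codon 5: ACT (Thr) → TCT (Ser) — missense.
Codon 6: GGC (Gly) → GGG (Gly) — synonymous.
Codon 9: GAT (Asp) → GTT (Val) — missense.
Synonymous: 1 of 5.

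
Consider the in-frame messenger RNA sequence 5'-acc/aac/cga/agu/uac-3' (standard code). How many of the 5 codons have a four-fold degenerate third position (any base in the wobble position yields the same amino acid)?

2

Codon 1 ACC (Thr): third position 4-fold.
Codon 2 AAC (Asn): third position 2-fold.
Codon 3 CGA (Arg): third position 4-fold.
Codon 4 AGU (Ser): third position 2-fold.
Codon 5 UAC (Tyr): third position 2-fold.
Four-fold degenerate third positions: 2.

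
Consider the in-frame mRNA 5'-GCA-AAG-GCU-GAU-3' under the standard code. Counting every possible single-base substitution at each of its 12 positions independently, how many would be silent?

8

Codon 1 (GCA, Ala): 3 synonymous substitutions.
Codon 2 (AAG, Lys): 1 synonymous substitution.
Codon 3 (GCU, Ala): 3 synonymous substitutions.
Codon 4 (GAU, Asp): 1 synonymous substitution.
Total: 3 + 1 + 3 + 1 = 8.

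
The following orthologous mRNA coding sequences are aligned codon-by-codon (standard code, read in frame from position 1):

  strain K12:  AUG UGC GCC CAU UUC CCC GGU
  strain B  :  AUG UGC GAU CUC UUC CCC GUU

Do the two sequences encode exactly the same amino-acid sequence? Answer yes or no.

Codon 1: AUG Met / AUG Met — identical.
Codon 2: UGC Cys / UGC Cys — identical.
Codon 3: GCC Ala / GAU Asp — nonsynonymous.
Codon 4: CAU His / CUC Leu — nonsynonymous.
Codon 5: UUC Phe / UUC Phe — identical.
Codon 6: CCC Pro / CCC Pro — identical.
Codon 7: GGU Gly / GUU Val — nonsynonymous.
Nonsynonymous differences: 3 → different protein.

no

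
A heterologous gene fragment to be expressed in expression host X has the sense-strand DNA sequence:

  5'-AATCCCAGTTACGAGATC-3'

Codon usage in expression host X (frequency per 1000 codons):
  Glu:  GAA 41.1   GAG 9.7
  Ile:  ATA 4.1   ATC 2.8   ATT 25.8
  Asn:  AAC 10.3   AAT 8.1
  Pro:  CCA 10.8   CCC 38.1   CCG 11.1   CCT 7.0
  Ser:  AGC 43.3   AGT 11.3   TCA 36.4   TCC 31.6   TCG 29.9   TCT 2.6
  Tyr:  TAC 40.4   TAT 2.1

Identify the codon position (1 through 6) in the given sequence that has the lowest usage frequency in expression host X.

6

Codon 1 AAT (Asn): 8.1 per 1000.
Codon 2 CCC (Pro): 38.1 per 1000.
Codon 3 AGT (Ser): 11.3 per 1000.
Codon 4 TAC (Tyr): 40.4 per 1000.
Codon 5 GAG (Glu): 9.7 per 1000.
Codon 6 ATC (Ile): 2.8 per 1000.
Lowest frequency is 2.8 at codon 6.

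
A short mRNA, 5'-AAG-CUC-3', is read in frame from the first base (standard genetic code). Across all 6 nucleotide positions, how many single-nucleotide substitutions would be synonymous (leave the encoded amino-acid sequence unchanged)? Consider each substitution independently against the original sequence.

4

Codon 1 (AAG, Lys): 1 synonymous substitution.
Codon 2 (CUC, Leu): 3 synonymous substitutions.
Total: 1 + 3 = 4.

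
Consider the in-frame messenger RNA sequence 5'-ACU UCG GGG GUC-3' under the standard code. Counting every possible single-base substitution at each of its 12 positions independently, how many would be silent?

Codon 1 (ACU, Thr): 3 synonymous substitutions.
Codon 2 (UCG, Ser): 3 synonymous substitutions.
Codon 3 (GGG, Gly): 3 synonymous substitutions.
Codon 4 (GUC, Val): 3 synonymous substitutions.
Total: 3 + 3 + 3 + 3 = 12.

12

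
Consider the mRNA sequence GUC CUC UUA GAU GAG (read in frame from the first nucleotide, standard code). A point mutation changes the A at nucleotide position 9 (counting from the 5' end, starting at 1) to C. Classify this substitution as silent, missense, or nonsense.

Position 9 falls in codon 3: UUA → Leu.
After the substitution the codon is UUC → Phe.
Leu ≠ Phe, so this is a missense mutation.

missense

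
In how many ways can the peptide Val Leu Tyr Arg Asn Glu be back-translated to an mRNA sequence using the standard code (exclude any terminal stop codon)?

Val: 4 codons.
Leu: 6 codons.
Tyr: 2 codons.
Arg: 6 codons.
Asn: 2 codons.
Glu: 2 codons.
4 × 6 × 2 × 6 × 2 × 2 = 1152.

1152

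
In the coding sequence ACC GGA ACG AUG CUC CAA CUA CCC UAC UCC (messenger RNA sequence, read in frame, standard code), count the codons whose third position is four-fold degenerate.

7

Codon 1 ACC (Thr): third position 4-fold.
Codon 2 GGA (Gly): third position 4-fold.
Codon 3 ACG (Thr): third position 4-fold.
Codon 4 AUG (Met): third position 1-fold.
Codon 5 CUC (Leu): third position 4-fold.
Codon 6 CAA (Gln): third position 2-fold.
Codon 7 CUA (Leu): third position 4-fold.
Codon 8 CCC (Pro): third position 4-fold.
Codon 9 UAC (Tyr): third position 2-fold.
Codon 10 UCC (Ser): third position 4-fold.
Four-fold degenerate third positions: 7.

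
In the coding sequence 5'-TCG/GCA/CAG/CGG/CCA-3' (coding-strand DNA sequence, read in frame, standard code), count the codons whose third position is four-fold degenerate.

Codon 1 TCG (Ser): third position 4-fold.
Codon 2 GCA (Ala): third position 4-fold.
Codon 3 CAG (Gln): third position 2-fold.
Codon 4 CGG (Arg): third position 4-fold.
Codon 5 CCA (Pro): third position 4-fold.
Four-fold degenerate third positions: 4.

4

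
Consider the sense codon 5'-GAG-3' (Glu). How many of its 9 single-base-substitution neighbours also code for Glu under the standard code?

Position 1: none → 0 synonymous.
Position 2: none → 0 synonymous.
Position 3: GAA → 1 synonymous.
Total: 0 + 0 + 1 = 1.

1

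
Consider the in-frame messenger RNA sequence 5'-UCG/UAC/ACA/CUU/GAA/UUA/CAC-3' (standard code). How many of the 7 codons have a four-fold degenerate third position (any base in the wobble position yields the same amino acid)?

3

Codon 1 UCG (Ser): third position 4-fold.
Codon 2 UAC (Tyr): third position 2-fold.
Codon 3 ACA (Thr): third position 4-fold.
Codon 4 CUU (Leu): third position 4-fold.
Codon 5 GAA (Glu): third position 2-fold.
Codon 6 UUA (Leu): third position 2-fold.
Codon 7 CAC (His): third position 2-fold.
Four-fold degenerate third positions: 3.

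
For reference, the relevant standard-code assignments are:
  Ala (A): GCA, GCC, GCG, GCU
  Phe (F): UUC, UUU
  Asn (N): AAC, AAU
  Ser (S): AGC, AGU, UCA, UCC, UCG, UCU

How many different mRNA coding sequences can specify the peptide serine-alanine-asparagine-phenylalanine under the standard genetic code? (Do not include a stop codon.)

Ser: 6 codons.
Ala: 4 codons.
Asn: 2 codons.
Phe: 2 codons.
6 × 4 × 2 × 2 = 96.

96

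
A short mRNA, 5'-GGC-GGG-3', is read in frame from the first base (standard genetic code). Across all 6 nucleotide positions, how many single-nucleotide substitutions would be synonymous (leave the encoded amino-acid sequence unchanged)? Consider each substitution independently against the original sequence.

Codon 1 (GGC, Gly): 3 synonymous substitutions.
Codon 2 (GGG, Gly): 3 synonymous substitutions.
Total: 3 + 3 = 6.

6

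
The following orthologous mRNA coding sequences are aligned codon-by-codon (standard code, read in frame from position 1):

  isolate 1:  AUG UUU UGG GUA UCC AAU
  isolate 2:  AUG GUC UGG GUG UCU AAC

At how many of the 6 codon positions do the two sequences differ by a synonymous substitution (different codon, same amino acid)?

Codon 1: AUG Met / AUG Met — identical.
Codon 2: UUU Phe / GUC Val — nonsynonymous.
Codon 3: UGG Trp / UGG Trp — identical.
Codon 4: GUA Val / GUG Val — synonymous.
Codon 5: UCC Ser / UCU Ser — synonymous.
Codon 6: AAU Asn / AAC Asn — synonymous.
Synonymous differences: 3.

3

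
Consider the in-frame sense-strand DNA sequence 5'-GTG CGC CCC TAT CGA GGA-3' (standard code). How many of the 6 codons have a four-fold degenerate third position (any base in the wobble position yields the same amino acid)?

5

Codon 1 GTG (Val): third position 4-fold.
Codon 2 CGC (Arg): third position 4-fold.
Codon 3 CCC (Pro): third position 4-fold.
Codon 4 TAT (Tyr): third position 2-fold.
Codon 5 CGA (Arg): third position 4-fold.
Codon 6 GGA (Gly): third position 4-fold.
Four-fold degenerate third positions: 5.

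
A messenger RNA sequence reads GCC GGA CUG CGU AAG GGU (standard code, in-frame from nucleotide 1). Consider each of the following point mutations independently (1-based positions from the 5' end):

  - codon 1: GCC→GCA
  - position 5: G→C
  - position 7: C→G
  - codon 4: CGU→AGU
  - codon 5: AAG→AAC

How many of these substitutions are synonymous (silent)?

Codon 1: GCC (Ala) → GCA (Ala) — synonymous.
Codon 2: GGA (Gly) → GCA (Ala) — missense.
Codon 3: CUG (Leu) → GUG (Val) — missense.
Codon 4: CGU (Arg) → AGU (Ser) — missense.
Codon 5: AAG (Lys) → AAC (Asn) — missense.
Synonymous: 1 of 5.

1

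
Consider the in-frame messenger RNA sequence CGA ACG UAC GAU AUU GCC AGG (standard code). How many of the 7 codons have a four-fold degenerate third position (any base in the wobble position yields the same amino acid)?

Codon 1 CGA (Arg): third position 4-fold.
Codon 2 ACG (Thr): third position 4-fold.
Codon 3 UAC (Tyr): third position 2-fold.
Codon 4 GAU (Asp): third position 2-fold.
Codon 5 AUU (Ile): third position 3-fold.
Codon 6 GCC (Ala): third position 4-fold.
Codon 7 AGG (Arg): third position 2-fold.
Four-fold degenerate third positions: 3.

3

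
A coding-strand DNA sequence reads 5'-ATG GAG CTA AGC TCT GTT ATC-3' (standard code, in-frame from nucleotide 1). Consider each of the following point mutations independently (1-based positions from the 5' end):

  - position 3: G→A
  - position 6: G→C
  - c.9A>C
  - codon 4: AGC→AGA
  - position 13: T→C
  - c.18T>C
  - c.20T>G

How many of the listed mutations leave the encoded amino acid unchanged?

Codon 1: ATG (Met) → ATA (Ile) — missense.
Codon 2: GAG (Glu) → GAC (Asp) — missense.
Codon 3: CTA (Leu) → CTC (Leu) — synonymous.
Codon 4: AGC (Ser) → AGA (Arg) — missense.
Codon 5: TCT (Ser) → CCT (Pro) — missense.
Codon 6: GTT (Val) → GTC (Val) — synonymous.
Codon 7: ATC (Ile) → AGC (Ser) — missense.
Synonymous: 2 of 7.

2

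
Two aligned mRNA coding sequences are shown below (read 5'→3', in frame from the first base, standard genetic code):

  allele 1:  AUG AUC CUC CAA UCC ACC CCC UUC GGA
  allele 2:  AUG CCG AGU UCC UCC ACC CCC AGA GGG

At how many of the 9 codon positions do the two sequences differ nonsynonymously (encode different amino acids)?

Codon 1: AUG Met / AUG Met — identical.
Codon 2: AUC Ile / CCG Pro — nonsynonymous.
Codon 3: CUC Leu / AGU Ser — nonsynonymous.
Codon 4: CAA Gln / UCC Ser — nonsynonymous.
Codon 5: UCC Ser / UCC Ser — identical.
Codon 6: ACC Thr / ACC Thr — identical.
Codon 7: CCC Pro / CCC Pro — identical.
Codon 8: UUC Phe / AGA Arg — nonsynonymous.
Codon 9: GGA Gly / GGG Gly — synonymous.
Nonsynonymous differences: 4.

4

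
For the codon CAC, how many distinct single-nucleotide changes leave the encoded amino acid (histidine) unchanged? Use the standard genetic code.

1

Position 1: none → 0 synonymous.
Position 2: none → 0 synonymous.
Position 3: CAT → 1 synonymous.
Total: 0 + 0 + 1 = 1.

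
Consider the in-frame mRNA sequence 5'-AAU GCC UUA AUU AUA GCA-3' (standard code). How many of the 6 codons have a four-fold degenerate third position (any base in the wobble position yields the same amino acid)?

2

Codon 1 AAU (Asn): third position 2-fold.
Codon 2 GCC (Ala): third position 4-fold.
Codon 3 UUA (Leu): third position 2-fold.
Codon 4 AUU (Ile): third position 3-fold.
Codon 5 AUA (Ile): third position 3-fold.
Codon 6 GCA (Ala): third position 4-fold.
Four-fold degenerate third positions: 2.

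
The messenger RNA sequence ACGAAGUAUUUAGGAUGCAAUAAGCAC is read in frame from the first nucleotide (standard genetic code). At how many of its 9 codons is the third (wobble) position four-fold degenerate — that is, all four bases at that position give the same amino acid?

2

Codon 1 ACG (Thr): third position 4-fold.
Codon 2 AAG (Lys): third position 2-fold.
Codon 3 UAU (Tyr): third position 2-fold.
Codon 4 UUA (Leu): third position 2-fold.
Codon 5 GGA (Gly): third position 4-fold.
Codon 6 UGC (Cys): third position 2-fold.
Codon 7 AAU (Asn): third position 2-fold.
Codon 8 AAG (Lys): third position 2-fold.
Codon 9 CAC (His): third position 2-fold.
Four-fold degenerate third positions: 2.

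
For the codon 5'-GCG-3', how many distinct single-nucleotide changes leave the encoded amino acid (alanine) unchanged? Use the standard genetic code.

Position 1: none → 0 synonymous.
Position 2: none → 0 synonymous.
Position 3: GCT, GCC, GCA → 3 synonymous.
Total: 0 + 0 + 3 = 3.

3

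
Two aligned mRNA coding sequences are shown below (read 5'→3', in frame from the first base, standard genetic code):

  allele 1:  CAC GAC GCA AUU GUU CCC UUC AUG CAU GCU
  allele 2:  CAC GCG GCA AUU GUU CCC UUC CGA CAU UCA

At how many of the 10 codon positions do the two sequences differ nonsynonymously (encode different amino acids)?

Codon 1: CAC His / CAC His — identical.
Codon 2: GAC Asp / GCG Ala — nonsynonymous.
Codon 3: GCA Ala / GCA Ala — identical.
Codon 4: AUU Ile / AUU Ile — identical.
Codon 5: GUU Val / GUU Val — identical.
Codon 6: CCC Pro / CCC Pro — identical.
Codon 7: UUC Phe / UUC Phe — identical.
Codon 8: AUG Met / CGA Arg — nonsynonymous.
Codon 9: CAU His / CAU His — identical.
Codon 10: GCU Ala / UCA Ser — nonsynonymous.
Nonsynonymous differences: 3.

3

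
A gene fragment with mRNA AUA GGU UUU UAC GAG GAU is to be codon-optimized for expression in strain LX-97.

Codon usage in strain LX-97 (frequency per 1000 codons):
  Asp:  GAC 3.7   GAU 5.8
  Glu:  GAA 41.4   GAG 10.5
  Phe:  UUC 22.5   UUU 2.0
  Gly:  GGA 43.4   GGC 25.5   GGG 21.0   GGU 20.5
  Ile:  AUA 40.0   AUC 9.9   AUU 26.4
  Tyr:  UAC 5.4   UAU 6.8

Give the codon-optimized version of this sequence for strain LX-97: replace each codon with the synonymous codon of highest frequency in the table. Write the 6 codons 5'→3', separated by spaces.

AUA GGA UUC UAU GAA GAU

Codon 1 (Ile): best is AUA at 40.0.
Codon 2 (Gly): best is GGA at 43.4.
Codon 3 (Phe): best is UUC at 22.5.
Codon 4 (Tyr): best is UAU at 6.8.
Codon 5 (Glu): best is GAA at 41.4.
Codon 6 (Asp): best is GAU at 5.8.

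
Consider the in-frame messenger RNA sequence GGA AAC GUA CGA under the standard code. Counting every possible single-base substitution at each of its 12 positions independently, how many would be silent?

11

Codon 1 (GGA, Gly): 3 synonymous substitutions.
Codon 2 (AAC, Asn): 1 synonymous substitution.
Codon 3 (GUA, Val): 3 synonymous substitutions.
Codon 4 (CGA, Arg): 4 synonymous substitutions.
Total: 3 + 1 + 3 + 4 = 11.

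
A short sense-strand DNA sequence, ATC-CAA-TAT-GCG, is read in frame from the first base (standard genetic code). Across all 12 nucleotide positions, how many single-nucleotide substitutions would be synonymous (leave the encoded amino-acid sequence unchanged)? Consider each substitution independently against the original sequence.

Codon 1 (ATC, Ile): 2 synonymous substitutions.
Codon 2 (CAA, Gln): 1 synonymous substitution.
Codon 3 (TAT, Tyr): 1 synonymous substitution.
Codon 4 (GCG, Ala): 3 synonymous substitutions.
Total: 2 + 1 + 1 + 3 = 7.

7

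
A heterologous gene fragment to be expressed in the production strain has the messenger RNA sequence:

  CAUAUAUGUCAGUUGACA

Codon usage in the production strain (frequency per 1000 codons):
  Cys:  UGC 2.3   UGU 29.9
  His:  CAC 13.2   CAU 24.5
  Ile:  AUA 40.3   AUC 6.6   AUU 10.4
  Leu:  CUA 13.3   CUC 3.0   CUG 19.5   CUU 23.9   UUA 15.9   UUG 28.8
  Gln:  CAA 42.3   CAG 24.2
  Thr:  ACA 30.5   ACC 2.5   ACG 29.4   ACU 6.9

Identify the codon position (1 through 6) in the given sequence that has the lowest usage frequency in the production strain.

4

Codon 1 CAU (His): 24.5 per 1000.
Codon 2 AUA (Ile): 40.3 per 1000.
Codon 3 UGU (Cys): 29.9 per 1000.
Codon 4 CAG (Gln): 24.2 per 1000.
Codon 5 UUG (Leu): 28.8 per 1000.
Codon 6 ACA (Thr): 30.5 per 1000.
Lowest frequency is 24.2 at codon 4.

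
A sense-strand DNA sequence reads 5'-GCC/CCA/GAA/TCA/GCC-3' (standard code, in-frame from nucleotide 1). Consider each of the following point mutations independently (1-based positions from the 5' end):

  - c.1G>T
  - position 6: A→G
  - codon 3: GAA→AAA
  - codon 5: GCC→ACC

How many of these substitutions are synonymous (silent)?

1

Codon 1: GCC (Ala) → TCC (Ser) — missense.
Codon 2: CCA (Pro) → CCG (Pro) — synonymous.
Codon 3: GAA (Glu) → AAA (Lys) — missense.
Codon 5: GCC (Ala) → ACC (Thr) — missense.
Synonymous: 1 of 4.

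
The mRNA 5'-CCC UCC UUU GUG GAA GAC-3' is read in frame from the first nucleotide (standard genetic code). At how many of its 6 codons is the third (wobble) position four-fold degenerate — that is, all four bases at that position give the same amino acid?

3

Codon 1 CCC (Pro): third position 4-fold.
Codon 2 UCC (Ser): third position 4-fold.
Codon 3 UUU (Phe): third position 2-fold.
Codon 4 GUG (Val): third position 4-fold.
Codon 5 GAA (Glu): third position 2-fold.
Codon 6 GAC (Asp): third position 2-fold.
Four-fold degenerate third positions: 3.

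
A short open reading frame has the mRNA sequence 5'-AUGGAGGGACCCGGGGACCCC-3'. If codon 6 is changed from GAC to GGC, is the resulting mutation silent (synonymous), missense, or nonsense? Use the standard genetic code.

missense

Position 17 falls in codon 6: GAC → Asp.
After the substitution the codon is GGC → Gly.
Asp ≠ Gly, so this is a missense mutation.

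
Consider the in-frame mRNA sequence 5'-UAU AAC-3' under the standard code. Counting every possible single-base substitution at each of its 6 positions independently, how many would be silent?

2

Codon 1 (UAU, Tyr): 1 synonymous substitution.
Codon 2 (AAC, Asn): 1 synonymous substitution.
Total: 1 + 1 = 2.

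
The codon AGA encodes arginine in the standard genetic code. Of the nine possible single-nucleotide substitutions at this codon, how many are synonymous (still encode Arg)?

Position 1: CGA → 1 synonymous.
Position 2: none → 0 synonymous.
Position 3: AGG → 1 synonymous.
Total: 1 + 0 + 1 = 2.

2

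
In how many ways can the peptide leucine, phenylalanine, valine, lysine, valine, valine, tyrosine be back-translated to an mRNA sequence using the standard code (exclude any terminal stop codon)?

Leu: 6 codons.
Phe: 2 codons.
Val: 4 codons.
Lys: 2 codons.
Val: 4 codons.
Val: 4 codons.
Tyr: 2 codons.
6 × 2 × 4 × 2 × 4 × 4 × 2 = 3072.

3072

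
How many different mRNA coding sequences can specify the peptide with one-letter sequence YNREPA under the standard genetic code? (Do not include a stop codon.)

Tyr: 2 codons.
Asn: 2 codons.
Arg: 6 codons.
Glu: 2 codons.
Pro: 4 codons.
Ala: 4 codons.
2 × 2 × 6 × 2 × 4 × 4 = 768.

768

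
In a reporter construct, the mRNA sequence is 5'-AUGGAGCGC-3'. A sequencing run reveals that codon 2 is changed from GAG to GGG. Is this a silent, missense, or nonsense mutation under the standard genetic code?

missense

Position 5 falls in codon 2: GAG → Glu.
After the substitution the codon is GGG → Gly.
Glu ≠ Gly, so this is a missense mutation.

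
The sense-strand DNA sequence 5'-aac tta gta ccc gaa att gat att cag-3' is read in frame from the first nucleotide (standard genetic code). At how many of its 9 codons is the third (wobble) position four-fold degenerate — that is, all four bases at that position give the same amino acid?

Codon 1 AAC (Asn): third position 2-fold.
Codon 2 TTA (Leu): third position 2-fold.
Codon 3 GTA (Val): third position 4-fold.
Codon 4 CCC (Pro): third position 4-fold.
Codon 5 GAA (Glu): third position 2-fold.
Codon 6 ATT (Ile): third position 3-fold.
Codon 7 GAT (Asp): third position 2-fold.
Codon 8 ATT (Ile): third position 3-fold.
Codon 9 CAG (Gln): third position 2-fold.
Four-fold degenerate third positions: 2.

2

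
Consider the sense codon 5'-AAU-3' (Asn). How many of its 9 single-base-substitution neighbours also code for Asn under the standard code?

Position 1: none → 0 synonymous.
Position 2: none → 0 synonymous.
Position 3: AAC → 1 synonymous.
Total: 0 + 0 + 1 = 1.

1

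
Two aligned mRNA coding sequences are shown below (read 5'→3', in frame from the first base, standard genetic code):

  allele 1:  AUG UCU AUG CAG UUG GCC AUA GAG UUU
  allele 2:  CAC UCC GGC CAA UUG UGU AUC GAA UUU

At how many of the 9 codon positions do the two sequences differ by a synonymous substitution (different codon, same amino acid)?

4

Codon 1: AUG Met / CAC His — nonsynonymous.
Codon 2: UCU Ser / UCC Ser — synonymous.
Codon 3: AUG Met / GGC Gly — nonsynonymous.
Codon 4: CAG Gln / CAA Gln — synonymous.
Codon 5: UUG Leu / UUG Leu — identical.
Codon 6: GCC Ala / UGU Cys — nonsynonymous.
Codon 7: AUA Ile / AUC Ile — synonymous.
Codon 8: GAG Glu / GAA Glu — synonymous.
Codon 9: UUU Phe / UUU Phe — identical.
Synonymous differences: 4.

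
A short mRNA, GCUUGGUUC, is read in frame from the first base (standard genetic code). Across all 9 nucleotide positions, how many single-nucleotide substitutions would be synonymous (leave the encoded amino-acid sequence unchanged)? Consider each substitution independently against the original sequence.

4

Codon 1 (GCU, Ala): 3 synonymous substitutions.
Codon 2 (UGG, Trp): 0 synonymous substitutions.
Codon 3 (UUC, Phe): 1 synonymous substitution.
Total: 3 + 0 + 1 = 4.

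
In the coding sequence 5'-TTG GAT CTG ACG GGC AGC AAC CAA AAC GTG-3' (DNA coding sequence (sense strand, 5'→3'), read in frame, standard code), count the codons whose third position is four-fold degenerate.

Codon 1 TTG (Leu): third position 2-fold.
Codon 2 GAT (Asp): third position 2-fold.
Codon 3 CTG (Leu): third position 4-fold.
Codon 4 ACG (Thr): third position 4-fold.
Codon 5 GGC (Gly): third position 4-fold.
Codon 6 AGC (Ser): third position 2-fold.
Codon 7 AAC (Asn): third position 2-fold.
Codon 8 CAA (Gln): third position 2-fold.
Codon 9 AAC (Asn): third position 2-fold.
Codon 10 GTG (Val): third position 4-fold.
Four-fold degenerate third positions: 4.

4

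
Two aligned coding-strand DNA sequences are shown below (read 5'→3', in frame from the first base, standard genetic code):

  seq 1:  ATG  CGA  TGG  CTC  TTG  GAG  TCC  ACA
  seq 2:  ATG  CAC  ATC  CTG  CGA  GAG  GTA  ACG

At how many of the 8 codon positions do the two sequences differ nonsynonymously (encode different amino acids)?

4

Codon 1: ATG Met / ATG Met — identical.
Codon 2: CGA Arg / CAC His — nonsynonymous.
Codon 3: TGG Trp / ATC Ile — nonsynonymous.
Codon 4: CTC Leu / CTG Leu — synonymous.
Codon 5: TTG Leu / CGA Arg — nonsynonymous.
Codon 6: GAG Glu / GAG Glu — identical.
Codon 7: TCC Ser / GTA Val — nonsynonymous.
Codon 8: ACA Thr / ACG Thr — synonymous.
Nonsynonymous differences: 4.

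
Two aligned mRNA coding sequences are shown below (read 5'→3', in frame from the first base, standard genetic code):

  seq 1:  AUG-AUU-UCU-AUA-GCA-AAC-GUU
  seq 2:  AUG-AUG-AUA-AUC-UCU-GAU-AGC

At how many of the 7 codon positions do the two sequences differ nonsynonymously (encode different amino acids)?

5

Codon 1: AUG Met / AUG Met — identical.
Codon 2: AUU Ile / AUG Met — nonsynonymous.
Codon 3: UCU Ser / AUA Ile — nonsynonymous.
Codon 4: AUA Ile / AUC Ile — synonymous.
Codon 5: GCA Ala / UCU Ser — nonsynonymous.
Codon 6: AAC Asn / GAU Asp — nonsynonymous.
Codon 7: GUU Val / AGC Ser — nonsynonymous.
Nonsynonymous differences: 5.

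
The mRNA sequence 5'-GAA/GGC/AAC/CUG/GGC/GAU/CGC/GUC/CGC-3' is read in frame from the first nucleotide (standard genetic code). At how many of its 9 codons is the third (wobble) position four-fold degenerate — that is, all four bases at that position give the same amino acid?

6

Codon 1 GAA (Glu): third position 2-fold.
Codon 2 GGC (Gly): third position 4-fold.
Codon 3 AAC (Asn): third position 2-fold.
Codon 4 CUG (Leu): third position 4-fold.
Codon 5 GGC (Gly): third position 4-fold.
Codon 6 GAU (Asp): third position 2-fold.
Codon 7 CGC (Arg): third position 4-fold.
Codon 8 GUC (Val): third position 4-fold.
Codon 9 CGC (Arg): third position 4-fold.
Four-fold degenerate third positions: 6.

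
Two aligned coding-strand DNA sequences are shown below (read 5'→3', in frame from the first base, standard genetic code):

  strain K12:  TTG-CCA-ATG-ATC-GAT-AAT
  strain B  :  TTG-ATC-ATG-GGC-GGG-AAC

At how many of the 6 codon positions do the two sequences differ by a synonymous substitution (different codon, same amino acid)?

1

Codon 1: TTG Leu / TTG Leu — identical.
Codon 2: CCA Pro / ATC Ile — nonsynonymous.
Codon 3: ATG Met / ATG Met — identical.
Codon 4: ATC Ile / GGC Gly — nonsynonymous.
Codon 5: GAT Asp / GGG Gly — nonsynonymous.
Codon 6: AAT Asn / AAC Asn — synonymous.
Synonymous differences: 1.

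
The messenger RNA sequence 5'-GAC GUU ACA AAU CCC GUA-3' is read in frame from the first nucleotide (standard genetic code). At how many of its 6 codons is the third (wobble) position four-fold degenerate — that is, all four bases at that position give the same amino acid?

Codon 1 GAC (Asp): third position 2-fold.
Codon 2 GUU (Val): third position 4-fold.
Codon 3 ACA (Thr): third position 4-fold.
Codon 4 AAU (Asn): third position 2-fold.
Codon 5 CCC (Pro): third position 4-fold.
Codon 6 GUA (Val): third position 4-fold.
Four-fold degenerate third positions: 4.

4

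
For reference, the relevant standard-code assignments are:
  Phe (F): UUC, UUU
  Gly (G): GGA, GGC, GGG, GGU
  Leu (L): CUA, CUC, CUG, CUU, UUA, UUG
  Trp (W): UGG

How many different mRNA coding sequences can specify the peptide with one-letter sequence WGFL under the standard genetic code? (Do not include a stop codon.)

Trp: 1 codon.
Gly: 4 codons.
Phe: 2 codons.
Leu: 6 codons.
1 × 4 × 2 × 6 = 48.

48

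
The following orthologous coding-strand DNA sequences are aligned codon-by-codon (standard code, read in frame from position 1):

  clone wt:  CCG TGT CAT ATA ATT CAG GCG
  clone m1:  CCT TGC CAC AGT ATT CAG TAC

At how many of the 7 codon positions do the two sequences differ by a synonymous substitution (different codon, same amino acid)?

Codon 1: CCG Pro / CCT Pro — synonymous.
Codon 2: TGT Cys / TGC Cys — synonymous.
Codon 3: CAT His / CAC His — synonymous.
Codon 4: ATA Ile / AGT Ser — nonsynonymous.
Codon 5: ATT Ile / ATT Ile — identical.
Codon 6: CAG Gln / CAG Gln — identical.
Codon 7: GCG Ala / TAC Tyr — nonsynonymous.
Synonymous differences: 3.

3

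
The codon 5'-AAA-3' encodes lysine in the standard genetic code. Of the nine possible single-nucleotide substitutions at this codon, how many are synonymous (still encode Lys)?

Position 1: none → 0 synonymous.
Position 2: none → 0 synonymous.
Position 3: AAG → 1 synonymous.
Total: 0 + 0 + 1 = 1.

1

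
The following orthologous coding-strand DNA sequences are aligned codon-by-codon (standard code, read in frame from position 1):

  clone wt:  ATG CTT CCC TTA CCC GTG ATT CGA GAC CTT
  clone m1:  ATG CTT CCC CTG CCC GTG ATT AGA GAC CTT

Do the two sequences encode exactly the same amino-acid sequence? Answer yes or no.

Codon 1: ATG Met / ATG Met — identical.
Codon 2: CTT Leu / CTT Leu — identical.
Codon 3: CCC Pro / CCC Pro — identical.
Codon 4: TTA Leu / CTG Leu — synonymous.
Codon 5: CCC Pro / CCC Pro — identical.
Codon 6: GTG Val / GTG Val — identical.
Codon 7: ATT Ile / ATT Ile — identical.
Codon 8: CGA Arg / AGA Arg — synonymous.
Codon 9: GAC Asp / GAC Asp — identical.
Codon 10: CTT Leu / CTT Leu — identical.
Nonsynonymous differences: 0 → same protein.

yes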